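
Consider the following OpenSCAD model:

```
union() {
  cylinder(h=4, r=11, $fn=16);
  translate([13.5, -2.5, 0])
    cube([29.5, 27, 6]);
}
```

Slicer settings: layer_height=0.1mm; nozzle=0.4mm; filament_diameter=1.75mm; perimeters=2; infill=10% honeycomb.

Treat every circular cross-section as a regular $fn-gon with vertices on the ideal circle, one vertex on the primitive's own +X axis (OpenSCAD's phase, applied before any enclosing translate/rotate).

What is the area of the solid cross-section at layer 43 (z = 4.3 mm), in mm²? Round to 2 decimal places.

796.50 mm²

At z = 4.3 mm: the cylinder does not reach this height (z outside [0, 4]); the 29.5×27 cube at (13.5, -2.5) contributes its full rectangle (area 796.50 mm²); Taking the union: only the 29.5×27 cube at (13.5, -2.5) is present, so the union is just that shape — area = 796.50 mm². Overall, the cross-section is a single solid region. Net area = 796.50 mm².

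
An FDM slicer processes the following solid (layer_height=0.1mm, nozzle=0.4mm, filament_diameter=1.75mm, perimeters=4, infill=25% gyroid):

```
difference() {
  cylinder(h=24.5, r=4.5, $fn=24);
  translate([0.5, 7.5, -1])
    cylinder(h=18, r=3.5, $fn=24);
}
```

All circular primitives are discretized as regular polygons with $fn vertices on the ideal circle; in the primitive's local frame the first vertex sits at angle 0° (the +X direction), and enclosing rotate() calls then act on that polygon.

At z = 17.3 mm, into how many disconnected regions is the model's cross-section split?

At z = 17.3 mm: the r=4.5 cylinder gives a regular 24-gon of circumradius 4.5 (constant along its height); the cylinder at (0.5, 7.5) does not reach this height (z outside [-1, 17]); Subtracting the remaining from the first: none of the subtracted shapes is present at this height, so the r=4.5 cylinder is unchanged — 1 connected region. The result has 1 disconnected region.

1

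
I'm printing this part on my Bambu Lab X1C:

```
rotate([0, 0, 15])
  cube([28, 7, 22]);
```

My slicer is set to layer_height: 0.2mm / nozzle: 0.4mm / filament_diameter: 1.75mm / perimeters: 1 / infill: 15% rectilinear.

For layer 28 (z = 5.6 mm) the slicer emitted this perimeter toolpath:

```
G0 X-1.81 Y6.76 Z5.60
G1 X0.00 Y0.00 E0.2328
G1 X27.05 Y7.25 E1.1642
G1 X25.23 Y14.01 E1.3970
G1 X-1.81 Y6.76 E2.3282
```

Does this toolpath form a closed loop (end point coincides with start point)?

Start point (G0): (-1.81, 6.76). End point (last G1): the path returns to the start — closed.

yes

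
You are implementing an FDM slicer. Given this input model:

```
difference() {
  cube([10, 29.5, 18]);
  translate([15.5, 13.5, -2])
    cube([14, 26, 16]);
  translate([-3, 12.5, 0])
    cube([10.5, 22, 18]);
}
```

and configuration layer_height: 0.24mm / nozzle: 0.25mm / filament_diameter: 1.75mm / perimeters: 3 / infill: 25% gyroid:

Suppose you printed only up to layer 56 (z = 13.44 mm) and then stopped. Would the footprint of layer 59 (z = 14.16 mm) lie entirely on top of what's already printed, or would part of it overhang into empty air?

entirely on top

Compare the two slices. At z = 13.44: the cube (footprint 10×29.5) is included at this height (area 295.00 mm²); the cube at (15.5, 13.5) (footprint 14×26) is included at this height (area 364.00 mm²); the cube at (-3, 12.5) (footprint 10.5×22) is included at this height (area 231.00 mm²); Taking the first minus the rest: starting from the 10×29.5 cube (295.00 mm²), the 14×26 cube at (15.5, 13.5) misses the remaining region (no effect); the 10.5×22 cube at (-3, 12.5) partially overlaps it — only the 127.50 mm² overlap (of its 231.00 mm²) is removed, clipping the outline — area = 167.50 mm². At z = 14.16: the cube is present — its section is the full 10×29.5 rectangle (area 295.00 mm²); the cube at (15.5, 13.5) is not intersected at this z (z outside [-2, 14]); the cube at (-3, 12.5) is present — its section is the full 10.5×22 rectangle (area 231.00 mm²); Taking the first minus the rest: starting from the 10×29.5 cube (295.00 mm²), the 10.5×22 cube at (-3, 12.5) partially overlaps it — only the 127.50 mm² overlap (of its 231.00 mm²) is removed, clipping the outline — area = 167.50 mm². Checking containment: the cross-section at z = 14.16 is a subset of the cross-section at z = 13.44.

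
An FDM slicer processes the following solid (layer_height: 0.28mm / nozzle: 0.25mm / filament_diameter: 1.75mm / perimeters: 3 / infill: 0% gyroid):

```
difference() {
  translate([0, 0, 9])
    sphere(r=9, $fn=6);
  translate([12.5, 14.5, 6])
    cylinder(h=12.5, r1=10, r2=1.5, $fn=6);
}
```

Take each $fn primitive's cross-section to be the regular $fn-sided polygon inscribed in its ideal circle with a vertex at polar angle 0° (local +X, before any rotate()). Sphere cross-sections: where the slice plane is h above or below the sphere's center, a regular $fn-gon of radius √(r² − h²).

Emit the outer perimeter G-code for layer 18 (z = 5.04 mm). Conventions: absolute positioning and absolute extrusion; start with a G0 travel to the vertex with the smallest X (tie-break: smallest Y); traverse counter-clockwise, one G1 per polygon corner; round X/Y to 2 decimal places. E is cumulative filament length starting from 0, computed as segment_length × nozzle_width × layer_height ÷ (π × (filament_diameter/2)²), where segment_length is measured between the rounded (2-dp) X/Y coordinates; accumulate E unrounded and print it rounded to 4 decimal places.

G0 X-8.08 Y0.00 Z5.04
G1 X-4.04 Y-7.00 E0.2352
G1 X4.04 Y-7.00 E0.4704
G1 X8.08 Y0.00 E0.7056
G1 X4.04 Y7.00 E0.9408
G1 X-4.04 Y7.00 E1.1759
G1 X-8.08 Y0.00 E1.4111

At z = 5.04 mm: the r=9 sphere contributes a regular 6-gon of circumradius √(9²−3.96²) = 8.082; the cone at (12.5, 14.5) does not reach this height (z outside [6, 18.5]); Subtracting the remaining from the first: none of the subtracted shapes is present at this height, so the r=9 sphere is unchanged — 1 connected region. The outline is a single polygon with 6 vertices. Extrusion per mm of travel: 0.25 × 0.28 / (π × 0.875²) = 0.029103. Accumulating E over each segment gives final E = 1.4111.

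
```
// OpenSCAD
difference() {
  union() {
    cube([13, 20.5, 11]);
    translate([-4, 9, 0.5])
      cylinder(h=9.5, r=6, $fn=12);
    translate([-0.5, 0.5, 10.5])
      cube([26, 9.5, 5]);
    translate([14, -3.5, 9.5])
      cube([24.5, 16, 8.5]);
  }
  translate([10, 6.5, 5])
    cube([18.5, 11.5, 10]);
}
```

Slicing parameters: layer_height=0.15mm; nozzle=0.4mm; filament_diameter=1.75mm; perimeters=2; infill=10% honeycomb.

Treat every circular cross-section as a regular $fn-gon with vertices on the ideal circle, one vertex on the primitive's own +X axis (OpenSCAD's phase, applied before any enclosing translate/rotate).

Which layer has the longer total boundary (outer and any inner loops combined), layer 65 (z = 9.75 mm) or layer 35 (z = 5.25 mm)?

Layer 65 (z = 9.75): the cube (footprint 13×20.5) is included at this height (perimeter 67.00 mm); the r=6 cylinder at (-4, 9) gives a regular 12-gon of circumradius 6 (constant along its height) (perimeter = 2·12·6.000·sin(180°/12) = 37.27 mm); the cube at (-0.5, 0.5) is absent (z outside [10.5, 15.5]); the cube at (14, -3.5) (footprint 24.5×16) is included at this height (perimeter 81.00 mm); Combining (union): the regions partially overlap (shared area 11.02 mm²), so the edge portions inside another operand are dropped and the merged outline is re-measured after clipping — boundary = 167.28 mm; the cube at (10, 6.5) (footprint 18.5×11.5) is included at this height (perimeter 60.00 mm); Subtracting the remaining from the first: starting from that combined region, the 18.5×11.5 cube at (10, 6.5) partially overlaps it — only the 121.50 mm² overlap (of its 212.75 mm²) is removed, clipping the outline — boundary = 173.28 mm. So its perimeter = 173.28 mm. Layer 35 (z = 5.25): the cube is present — its section is the full 13×20.5 rectangle (perimeter 67.00 mm); the cylinder at (-4, 9): section is a regular 12-gon, circumradius r=6 (perimeter = 2·12·6.000·sin(180°/12) = 37.27 mm); the cube at (-0.5, 0.5) is not intersected at this z (z outside [10.5, 15.5]); the cube at (14, -3.5) is not intersected at this z (z outside [9.5, 18]); Combining (union): the regions partially overlap (shared area 11.02 mm²), so the edge portions inside another operand are dropped and the merged outline is re-measured after clipping — boundary = 86.28 mm; the 18.5×11.5 cube at (10, 6.5) contributes its full rectangle (perimeter 60.00 mm); Subtracting the remaining from the first: starting from the result so far, the 18.5×11.5 cube at (10, 6.5) partially overlaps it — only the 34.50 mm² overlap (of its 212.75 mm²) is removed, clipping the outline — boundary = 92.28 mm. So its perimeter = 92.28 mm. Layer 65 is larger (173.28 vs 92.28 mm).

layer 65 (z = 9.75 mm)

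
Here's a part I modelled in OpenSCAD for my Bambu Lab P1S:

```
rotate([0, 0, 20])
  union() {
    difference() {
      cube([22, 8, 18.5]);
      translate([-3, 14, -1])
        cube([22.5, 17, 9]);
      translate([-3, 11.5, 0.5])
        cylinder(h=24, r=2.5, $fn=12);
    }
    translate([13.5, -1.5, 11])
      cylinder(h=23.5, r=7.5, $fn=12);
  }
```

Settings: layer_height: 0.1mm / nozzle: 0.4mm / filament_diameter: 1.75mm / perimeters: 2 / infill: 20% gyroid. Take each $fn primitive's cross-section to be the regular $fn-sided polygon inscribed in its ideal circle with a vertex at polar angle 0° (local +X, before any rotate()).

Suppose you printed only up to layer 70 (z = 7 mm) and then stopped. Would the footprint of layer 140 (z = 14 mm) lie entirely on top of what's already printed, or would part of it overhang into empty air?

part overhangs

Compare the two slices. At z = 7: the cube (footprint 22×8) is included at this height (area 176.00 mm²); the cube at (-3, 14) is present — its section is the full 22.5×17 rectangle (area 382.50 mm²); the cylinder at (-3, 11.5): section is a regular 12-gon, circumradius r=2.5 (area = (12/2)·2.500²·sin(360°/12) = 18.75 mm²); Subtracting the remaining from the first: starting from the 22×8 cube (176.00 mm²), the 22.5×17 cube at (-3, 14) misses the remaining region (no effect); the r=2.5 cylinder at (-3, 11.5) misses the remaining region (no effect) — area = 176.00 mm²; the cylinder at (13.5, -1.5) is not intersected at this z (z outside [11, 34.5]); Taking the union: only that combined region is present, so the union is just that shape — area = 176.00 mm²; (whole slice rotated 20° about Z — lengths, areas and connectivity unchanged). At z = 14: the 22×8 cube contributes its full rectangle (area 176.00 mm²); the cube at (-3, 14) does not reach this height (z outside [-1, 8]); the r=2.5 cylinder at (-3, 11.5) contributes a regular 12-gon of circumradius 2.5 (area = (12/2)·2.500²·sin(360°/12) = 18.75 mm²); After the difference (first − rest): starting from the 22×8 cube (176.00 mm²), the r=2.5 cylinder at (-3, 11.5) misses the remaining region (no effect) — area = 176.00 mm²; the r=7.5 cylinder at (13.5, -1.5) contributes a regular 12-gon of circumradius 7.5 (area = (12/2)·7.500²·sin(360°/12) = 168.75 mm²); Taking the union: the regions partially overlap — summed areas 344.75 mm² minus the doubly-counted overlap 62.48 mm² gives 282.27 mm² — area = 282.27 mm²; (rotated 20° about Z; rotation is an isometry so areas/perimeters/island counts are preserved). Checking containment: at z = 14 the cross-section extends beyond the z = 7 cross-section by about 106.27 mm².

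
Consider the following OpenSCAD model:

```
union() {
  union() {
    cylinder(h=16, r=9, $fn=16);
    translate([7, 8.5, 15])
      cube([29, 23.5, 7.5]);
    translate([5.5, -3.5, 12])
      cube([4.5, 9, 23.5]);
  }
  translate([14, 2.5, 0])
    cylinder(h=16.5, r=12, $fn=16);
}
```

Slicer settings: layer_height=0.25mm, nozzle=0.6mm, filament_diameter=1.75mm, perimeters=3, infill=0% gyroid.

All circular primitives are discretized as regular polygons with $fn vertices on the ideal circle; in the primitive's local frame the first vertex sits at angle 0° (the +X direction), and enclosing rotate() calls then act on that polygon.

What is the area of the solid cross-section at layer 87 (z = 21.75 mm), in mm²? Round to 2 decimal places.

At z = 21.75 mm: the cylinder is absent (z outside [0, 16]); the 29×23.5 cube at (7, 8.5) contributes its full rectangle (area 681.50 mm²); the cube at (5.5, -3.5) is present — its section is the full 4.5×9 rectangle (area 40.50 mm²); Merging all regions: the 2 present regions are separate (no shared area or edge), so areas and boundary lengths simply add and each stays a separate island — area = 722.00 mm²; the cylinder at (14, 2.5) is absent (z outside [0, 16.5]); Combining (union): only the result so far is present, so the union is just that shape — area = 722.00 mm². Overall, the cross-section has 2 separate islands. Net area = 722.00 mm².

722.00 mm²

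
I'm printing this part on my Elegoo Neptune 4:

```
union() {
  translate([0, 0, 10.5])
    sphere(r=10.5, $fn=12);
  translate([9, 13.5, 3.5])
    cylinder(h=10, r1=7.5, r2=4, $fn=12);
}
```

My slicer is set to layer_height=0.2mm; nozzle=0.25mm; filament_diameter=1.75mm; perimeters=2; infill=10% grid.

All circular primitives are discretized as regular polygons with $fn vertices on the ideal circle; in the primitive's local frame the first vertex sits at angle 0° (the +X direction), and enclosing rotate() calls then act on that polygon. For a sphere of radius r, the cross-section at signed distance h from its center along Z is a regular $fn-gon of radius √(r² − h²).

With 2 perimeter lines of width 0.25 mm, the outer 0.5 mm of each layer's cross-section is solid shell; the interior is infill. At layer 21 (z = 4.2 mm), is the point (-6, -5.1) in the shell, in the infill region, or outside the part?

shell

At z = 4.2 mm: the r=10.5 sphere slices to a regular 12-gon of circumradius 8.400 (√(r²−h²) with h=6.3 from center); the cone at (9, 13.5) contributes a regular 12-gon of circumradius 7.255 (interpolated between r1=7.5 and r2=4 at t=0.070); Combining (union): the 2 present regions are separate (no shared area or edge), so areas and boundary lengths simply add and each stays a separate island — 2 connected regions. Overall, the cross-section has 2 separate islands. The nearest boundary edge runs (-4.20, -7.27)→(-7.27, -4.20); distance from the point to it = 0.26 mm. (Shell/infill is judged within the island containing the point — the largest one.) The point is inside the cross-section, 0.26 mm from the nearest boundary — within the 0.5 mm shell band (2 × 0.25).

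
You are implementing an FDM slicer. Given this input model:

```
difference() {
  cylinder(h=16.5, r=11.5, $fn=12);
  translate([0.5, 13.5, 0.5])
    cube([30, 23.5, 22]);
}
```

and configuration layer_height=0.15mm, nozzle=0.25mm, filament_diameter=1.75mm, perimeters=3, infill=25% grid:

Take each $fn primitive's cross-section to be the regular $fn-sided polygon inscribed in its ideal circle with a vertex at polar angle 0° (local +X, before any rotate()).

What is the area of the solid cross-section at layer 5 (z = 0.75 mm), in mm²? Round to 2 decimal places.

396.75 mm²

At z = 0.75 mm: the cylinder: section is a regular 12-gon, circumradius r=11.5 (area = (12/2)·11.500²·sin(360°/12) = 396.75 mm²); the 30×23.5 cube at (0.5, 13.5) contributes its full rectangle (area 705.00 mm²); After the difference (first − rest): starting from the r=11.5 cylinder (396.75 mm²), the 30×23.5 cube at (0.5, 13.5) misses the remaining region (no effect) — area = 396.75 mm². Overall, the cross-section is a single solid region. Net area = 396.75 mm².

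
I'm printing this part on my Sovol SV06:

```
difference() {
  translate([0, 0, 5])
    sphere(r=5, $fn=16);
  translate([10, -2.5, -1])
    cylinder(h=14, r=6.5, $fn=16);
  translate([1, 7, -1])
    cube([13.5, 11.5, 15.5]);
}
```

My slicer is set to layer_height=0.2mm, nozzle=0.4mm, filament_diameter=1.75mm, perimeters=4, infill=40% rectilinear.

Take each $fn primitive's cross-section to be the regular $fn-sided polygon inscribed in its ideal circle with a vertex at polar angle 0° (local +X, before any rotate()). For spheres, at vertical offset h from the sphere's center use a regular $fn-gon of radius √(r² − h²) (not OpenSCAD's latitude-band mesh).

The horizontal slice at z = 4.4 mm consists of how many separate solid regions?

1

At z = 4.4 mm: the r=5 sphere slices to a regular 16-gon of circumradius 4.964 (√(r²−h²) with h=0.6 from center); the r=6.5 cylinder at (10, -2.5) contributes a regular 16-gon of circumradius 6.5; the cube at (1, 7) is present — its section is the full 13.5×11.5 rectangle; Taking the first minus the rest: starting from the r=5 sphere, the r=6.5 cylinder at (10, -2.5) partially overlaps it — only the 3.13 mm² overlap (of its 129.35 mm²) is removed, clipping the outline; the 13.5×11.5 cube at (1, 7) misses the remaining region (no effect) — 1 connected region. The result has 1 disconnected region.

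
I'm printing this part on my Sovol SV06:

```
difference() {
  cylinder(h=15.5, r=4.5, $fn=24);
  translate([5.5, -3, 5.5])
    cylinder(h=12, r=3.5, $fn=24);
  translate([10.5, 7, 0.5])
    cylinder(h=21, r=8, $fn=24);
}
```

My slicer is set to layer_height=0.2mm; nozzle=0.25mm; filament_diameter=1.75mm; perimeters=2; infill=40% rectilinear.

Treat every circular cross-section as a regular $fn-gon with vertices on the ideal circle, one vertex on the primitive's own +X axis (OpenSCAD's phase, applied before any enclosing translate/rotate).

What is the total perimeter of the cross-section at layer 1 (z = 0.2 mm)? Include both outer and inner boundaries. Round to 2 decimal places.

At z = 0.2 mm: the r=4.5 cylinder contributes a regular 24-gon of circumradius 4.5 (perimeter = 2·24·4.500·sin(180°/24) = 28.19 mm); the cylinder at (5.5, -3) is not intersected at this z (z outside [5.5, 17.5]); the cylinder at (10.5, 7) is not intersected at this z (z outside [0.5, 21.5]); Taking the first minus the rest: none of the subtracted shapes is present at this height, so the r=4.5 cylinder is unchanged — boundary = 28.19 mm. Overall, the cross-section is a single solid region. Total boundary length (outer) = 28.19 mm.

28.19 mm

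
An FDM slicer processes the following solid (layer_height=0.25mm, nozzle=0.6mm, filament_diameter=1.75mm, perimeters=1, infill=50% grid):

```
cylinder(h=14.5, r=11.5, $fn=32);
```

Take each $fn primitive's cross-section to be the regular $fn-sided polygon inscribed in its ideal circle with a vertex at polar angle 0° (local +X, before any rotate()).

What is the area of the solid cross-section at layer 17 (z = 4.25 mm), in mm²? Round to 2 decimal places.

At z = 4.25 mm: the r=11.5 cylinder gives a regular 32-gon of circumradius 11.5 (constant along its height) (area = (32/2)·11.500²·sin(360°/32) = 412.81 mm²). Overall, the cross-section is a single solid region. Net area = 412.81 mm².

412.81 mm²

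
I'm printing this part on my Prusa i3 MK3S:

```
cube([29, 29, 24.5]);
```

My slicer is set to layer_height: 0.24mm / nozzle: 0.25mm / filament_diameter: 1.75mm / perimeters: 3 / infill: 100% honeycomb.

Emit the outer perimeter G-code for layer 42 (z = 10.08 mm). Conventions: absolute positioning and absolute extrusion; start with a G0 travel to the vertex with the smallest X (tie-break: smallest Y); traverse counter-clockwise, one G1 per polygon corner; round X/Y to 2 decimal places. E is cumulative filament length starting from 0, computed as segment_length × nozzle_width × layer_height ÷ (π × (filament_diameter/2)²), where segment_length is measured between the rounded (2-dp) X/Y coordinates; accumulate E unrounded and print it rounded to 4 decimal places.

G0 X0.00 Y0.00 Z10.08
G1 X29.00 Y0.00 E0.7234
G1 X29.00 Y29.00 E1.4468
G1 X0.00 Y29.00 E2.1702
G1 X0.00 Y0.00 E2.8936

At z = 10.08 mm: the 29×29 cube contributes its full rectangle. The outline is a single polygon with 4 vertices. Extrusion per mm of travel: 0.25 × 0.24 / (π × 0.875²) = 0.024945. Accumulating E over each segment gives final E = 2.8936.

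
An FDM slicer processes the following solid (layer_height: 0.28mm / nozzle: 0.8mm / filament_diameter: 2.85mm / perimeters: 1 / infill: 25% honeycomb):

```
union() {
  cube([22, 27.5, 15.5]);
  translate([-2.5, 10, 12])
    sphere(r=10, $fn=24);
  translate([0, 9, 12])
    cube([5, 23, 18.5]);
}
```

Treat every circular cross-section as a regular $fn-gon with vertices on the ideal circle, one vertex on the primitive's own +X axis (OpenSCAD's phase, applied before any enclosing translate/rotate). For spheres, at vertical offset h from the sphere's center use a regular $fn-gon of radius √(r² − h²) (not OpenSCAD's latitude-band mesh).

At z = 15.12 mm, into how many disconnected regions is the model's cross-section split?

1

At z = 15.12 mm: the cube is present — its section is the full 22×27.5 rectangle; the sphere at (-2.5, 10): section is a regular 24-gon, circumradius = √(r²−h²) = √(10²−3.12²) = 9.501; the cube at (0, 9) (footprint 5×23) is included at this height; Combining (union): the regions partially overlap (shared area 185.99 mm²), so overlapping operands fuse into one piece — 1 connected region. The result has 1 disconnected region.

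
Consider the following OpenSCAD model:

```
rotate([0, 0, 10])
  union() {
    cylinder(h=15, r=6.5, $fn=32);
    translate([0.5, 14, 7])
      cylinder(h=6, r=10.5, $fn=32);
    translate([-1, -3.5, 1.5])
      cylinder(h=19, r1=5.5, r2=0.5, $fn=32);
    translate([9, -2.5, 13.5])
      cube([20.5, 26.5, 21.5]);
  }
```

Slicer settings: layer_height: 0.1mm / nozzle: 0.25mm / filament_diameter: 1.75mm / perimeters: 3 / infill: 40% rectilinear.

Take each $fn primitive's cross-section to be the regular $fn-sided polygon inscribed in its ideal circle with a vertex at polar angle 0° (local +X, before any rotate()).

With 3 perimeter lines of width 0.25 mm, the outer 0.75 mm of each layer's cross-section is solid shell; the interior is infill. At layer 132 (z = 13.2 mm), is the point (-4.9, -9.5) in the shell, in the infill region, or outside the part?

At z = 13.2 mm: the r=6.5 cylinder contributes a regular 32-gon of circumradius 6.5; the cylinder at (0.5, 14) does not reach this height (z outside [7, 13]); the cone at (-1, -3.5) (r1=5.5→r2=0.5) has section circumradius 2.421 here — a regular 32-gon; the cube at (9, -2.5) does not reach this height (z outside [13.5, 35]); Taking the union: the cone at (-1, -3.5) lies entirely inside the r=6.5 cylinder, so the union is just the r=6.5 cylinder — 1 connected region; (whole slice rotated 10° about Z — lengths, areas and connectivity unchanged). Overall, the cross-section is a single solid region. Undo the 10° rotation: the query point maps to (-6.475, -8.505) in the un-rotated model frame. The nearest boundary edge runs (-3.61, -5.40)→(-4.60, -4.60); distance from the point to it = 4.21 mm. The point is not inside any of the regions above, so it lies outside the cross-section (4.21 mm from the nearest boundary).

outside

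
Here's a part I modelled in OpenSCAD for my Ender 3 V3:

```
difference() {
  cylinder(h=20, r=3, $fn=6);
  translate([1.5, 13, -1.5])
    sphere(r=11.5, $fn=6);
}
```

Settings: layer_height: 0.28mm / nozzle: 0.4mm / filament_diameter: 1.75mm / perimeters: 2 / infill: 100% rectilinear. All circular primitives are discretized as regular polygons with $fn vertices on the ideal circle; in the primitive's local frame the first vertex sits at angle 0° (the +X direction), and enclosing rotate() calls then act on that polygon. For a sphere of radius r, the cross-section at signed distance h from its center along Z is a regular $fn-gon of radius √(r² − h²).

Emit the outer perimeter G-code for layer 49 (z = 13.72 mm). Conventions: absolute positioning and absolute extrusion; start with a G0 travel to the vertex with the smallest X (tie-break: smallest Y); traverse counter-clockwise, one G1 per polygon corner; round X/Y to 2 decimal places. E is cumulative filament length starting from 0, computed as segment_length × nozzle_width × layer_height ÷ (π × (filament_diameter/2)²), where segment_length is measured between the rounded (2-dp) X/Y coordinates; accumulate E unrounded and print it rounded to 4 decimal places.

At z = 13.72 mm: the r=3 cylinder gives a regular 6-gon of circumradius 3 (constant along its height); the sphere at (1.5, 13) is not intersected at this z (|z−center|=15.220 > r=11.5); Subtracting the remaining from the first: none of the subtracted shapes is present at this height, so the r=3 cylinder is unchanged — 1 connected region. The outline is a single polygon with 6 vertices. Extrusion per mm of travel: 0.4 × 0.28 / (π × 0.875²) = 0.046564. Accumulating E over each segment gives final E = 0.8385.

G0 X-3.00 Y0.00 Z13.72
G1 X-1.50 Y-2.60 E0.1398
G1 X1.50 Y-2.60 E0.2795
G1 X3.00 Y0.00 E0.4192
G1 X1.50 Y2.60 E0.5590
G1 X-1.50 Y2.60 E0.6987
G1 X-3.00 Y0.00 E0.8385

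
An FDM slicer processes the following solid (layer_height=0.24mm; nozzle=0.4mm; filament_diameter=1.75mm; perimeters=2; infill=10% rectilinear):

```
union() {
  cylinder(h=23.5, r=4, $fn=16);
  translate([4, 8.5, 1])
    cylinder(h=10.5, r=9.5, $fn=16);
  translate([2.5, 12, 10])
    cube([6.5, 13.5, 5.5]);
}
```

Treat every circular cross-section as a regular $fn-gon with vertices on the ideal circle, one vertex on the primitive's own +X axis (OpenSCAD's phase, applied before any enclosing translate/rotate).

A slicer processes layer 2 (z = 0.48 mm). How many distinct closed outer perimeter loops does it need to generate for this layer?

1

At z = 0.48 mm: the r=4 cylinder contributes a regular 16-gon of circumradius 4; the cylinder at (4, 8.5) is not intersected at this z (z outside [1, 11.5]); the cube at (2.5, 12) is not intersected at this z (z outside [10, 15.5]); Merging all regions: only the r=4 cylinder is present, so the union is just that shape — 1 connected region. The result has 1 disconnected region.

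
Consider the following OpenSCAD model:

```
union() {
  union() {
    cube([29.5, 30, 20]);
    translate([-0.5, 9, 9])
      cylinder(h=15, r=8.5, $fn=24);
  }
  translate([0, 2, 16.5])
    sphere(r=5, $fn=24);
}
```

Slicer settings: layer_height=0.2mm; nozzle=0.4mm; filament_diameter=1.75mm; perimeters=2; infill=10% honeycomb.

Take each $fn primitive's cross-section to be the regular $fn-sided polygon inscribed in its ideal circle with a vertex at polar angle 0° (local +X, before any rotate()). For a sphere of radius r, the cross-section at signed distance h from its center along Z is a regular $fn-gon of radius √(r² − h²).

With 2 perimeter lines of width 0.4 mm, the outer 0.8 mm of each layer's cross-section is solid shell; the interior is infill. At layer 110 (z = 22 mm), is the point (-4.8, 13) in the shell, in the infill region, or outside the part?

At z = 22 mm: the cube is not intersected at this z (z outside [0, 20]); the r=8.5 cylinder at (-0.5, 9) gives a regular 24-gon of circumradius 8.5 (constant along its height); Taking the union: only the r=8.5 cylinder at (-0.5, 9) is present, so the union is just that shape — 1 connected region; the sphere at (0, 2) is absent (|z−center|=5.500 > r=5); Taking the union: only the result so far is present, so the union is just that shape — 1 connected region. Overall, the cross-section is a single solid region. The nearest boundary edge runs (-6.51, 15.01)→(-7.86, 13.25); distance from the point to it = 2.58 mm. The point is inside the cross-section and 2.58 mm from the nearest boundary — more than the 0.8 mm shell width (2 × 0.4), so it's in the infill interior.

infill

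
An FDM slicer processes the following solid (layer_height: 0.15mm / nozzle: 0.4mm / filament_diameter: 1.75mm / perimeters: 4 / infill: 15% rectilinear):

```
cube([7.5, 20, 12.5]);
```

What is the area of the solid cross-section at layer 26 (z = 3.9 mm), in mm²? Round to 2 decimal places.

150.00 mm²

At z = 3.9 mm: the cube is present — its section is the full 7.5×20 rectangle (area 150.00 mm²). Overall, the cross-section is a single solid region. Net area = 150.00 mm².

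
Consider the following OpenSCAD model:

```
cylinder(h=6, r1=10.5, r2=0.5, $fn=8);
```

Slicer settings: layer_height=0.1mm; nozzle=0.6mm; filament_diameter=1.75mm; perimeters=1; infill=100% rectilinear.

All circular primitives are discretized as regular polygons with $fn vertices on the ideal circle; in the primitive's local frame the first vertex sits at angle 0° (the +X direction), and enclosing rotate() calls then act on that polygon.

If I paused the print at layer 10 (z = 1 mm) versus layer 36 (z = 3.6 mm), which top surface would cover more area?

Layer 10 (z = 1): the cone (r1=10.5→r2=0.5) has section circumradius 8.833 here — a regular 8-gon (area = (8/2)·8.833²·sin(360°/8) = 220.70 mm²). So its area = 220.70 mm². Layer 36 (z = 3.6): the cone contributes a regular 8-gon of circumradius 4.500 (interpolated between r1=10.5 and r2=0.5 at t=0.600) (area = (8/2)·4.500²·sin(360°/8) = 57.28 mm²). So its area = 57.28 mm². Layer 10 is larger (220.70 vs 57.28 mm²).

layer 10 (z = 1 mm)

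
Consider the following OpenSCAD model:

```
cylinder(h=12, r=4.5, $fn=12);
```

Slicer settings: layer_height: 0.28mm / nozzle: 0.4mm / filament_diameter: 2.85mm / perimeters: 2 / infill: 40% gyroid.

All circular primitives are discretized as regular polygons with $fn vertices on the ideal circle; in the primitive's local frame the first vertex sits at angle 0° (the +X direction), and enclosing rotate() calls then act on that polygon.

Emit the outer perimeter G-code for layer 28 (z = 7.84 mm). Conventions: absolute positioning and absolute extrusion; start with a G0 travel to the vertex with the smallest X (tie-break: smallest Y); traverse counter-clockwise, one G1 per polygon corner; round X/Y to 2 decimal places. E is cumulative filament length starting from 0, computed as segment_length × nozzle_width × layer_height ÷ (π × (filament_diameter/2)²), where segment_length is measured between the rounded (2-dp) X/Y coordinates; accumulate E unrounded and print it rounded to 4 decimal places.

G0 X-4.50 Y0.00 Z7.84
G1 X-3.90 Y-2.25 E0.0409
G1 X-2.25 Y-3.90 E0.0818
G1 X0.00 Y-4.50 E0.1227
G1 X2.25 Y-3.90 E0.1636
G1 X3.90 Y-2.25 E0.2046
G1 X4.50 Y0.00 E0.2455
G1 X3.90 Y2.25 E0.2863
G1 X2.25 Y3.90 E0.3273
G1 X0.00 Y4.50 E0.3682
G1 X-2.25 Y3.90 E0.4091
G1 X-3.90 Y2.25 E0.4500
G1 X-4.50 Y0.00 E0.4909

At z = 7.84 mm: the r=4.5 cylinder contributes a regular 12-gon of circumradius 4.5. The outline is a single polygon with 12 vertices. Extrusion per mm of travel: 0.4 × 0.28 / (π × 1.425²) = 0.017557. Accumulating E over each segment gives final E = 0.4909.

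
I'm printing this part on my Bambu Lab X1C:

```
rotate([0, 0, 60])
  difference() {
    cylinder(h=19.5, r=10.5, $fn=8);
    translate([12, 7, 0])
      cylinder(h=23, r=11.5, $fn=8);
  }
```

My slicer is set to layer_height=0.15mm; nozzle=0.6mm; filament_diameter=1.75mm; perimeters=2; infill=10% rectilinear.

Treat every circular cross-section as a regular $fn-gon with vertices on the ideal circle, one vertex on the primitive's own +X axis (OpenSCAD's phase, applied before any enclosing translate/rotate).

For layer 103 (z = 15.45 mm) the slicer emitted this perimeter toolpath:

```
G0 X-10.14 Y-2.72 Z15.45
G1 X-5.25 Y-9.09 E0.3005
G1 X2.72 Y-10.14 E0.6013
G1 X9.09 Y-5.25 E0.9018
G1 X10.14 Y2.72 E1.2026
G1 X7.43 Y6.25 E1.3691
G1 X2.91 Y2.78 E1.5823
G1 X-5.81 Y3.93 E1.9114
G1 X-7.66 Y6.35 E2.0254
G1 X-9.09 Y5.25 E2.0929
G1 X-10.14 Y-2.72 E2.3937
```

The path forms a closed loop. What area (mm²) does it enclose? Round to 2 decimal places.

236.80 mm²

Apply the shoelace formula to the sequence of (X, Y) vertices; enclosed area = 236.80 mm².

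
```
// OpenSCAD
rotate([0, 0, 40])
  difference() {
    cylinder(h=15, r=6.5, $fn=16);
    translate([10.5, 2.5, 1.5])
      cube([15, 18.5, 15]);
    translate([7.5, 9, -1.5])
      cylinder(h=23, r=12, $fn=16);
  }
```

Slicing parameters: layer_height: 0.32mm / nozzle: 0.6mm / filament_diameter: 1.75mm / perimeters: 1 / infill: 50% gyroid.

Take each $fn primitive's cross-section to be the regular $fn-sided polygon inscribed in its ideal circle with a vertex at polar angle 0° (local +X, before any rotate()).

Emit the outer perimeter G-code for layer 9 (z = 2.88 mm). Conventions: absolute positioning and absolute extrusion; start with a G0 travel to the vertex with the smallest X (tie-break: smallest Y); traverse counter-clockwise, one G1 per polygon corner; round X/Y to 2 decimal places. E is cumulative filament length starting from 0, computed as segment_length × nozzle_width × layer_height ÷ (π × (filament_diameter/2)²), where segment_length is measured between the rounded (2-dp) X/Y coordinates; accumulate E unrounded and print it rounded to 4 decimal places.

G0 X-6.48 Y0.57 Z2.88
G1 X-6.20 Y-1.95 E0.2024
G1 X-4.98 Y-4.18 E0.4053
G1 X-3.00 Y-5.77 E0.6080
G1 X-0.57 Y-6.48 E0.8101
G1 X1.95 Y-6.20 E1.0125
G1 X4.18 Y-4.98 E1.2154
G1 X5.77 Y-3.00 E1.4181
G1 X6.48 Y-0.57 E1.6202
G1 X6.22 Y1.73 E1.8049
G1 X3.57 Y0.27 E2.0465
G1 X-1.09 Y-0.24 E2.4207
G1 X-5.58 Y1.07 E2.7940
G1 X-6.19 Y1.56 E2.8565
G1 X-6.48 Y0.57 E2.9388

At z = 2.88 mm: the r=6.5 cylinder contributes a regular 16-gon of circumradius 6.5; the cube at (10.5, 2.5) is present — its section is the full 15×18.5 rectangle; the cylinder at (7.5, 9): section is a regular 16-gon, circumradius r=12; Subtracting the remaining from the first: starting from the r=6.5 cylinder, the 15×18.5 cube at (10.5, 2.5) misses the remaining region (no effect); the r=12 cylinder at (7.5, 9) partially overlaps it — only the 58.83 mm² overlap (of its 440.85 mm²) is removed, clipping the outline — 1 connected region; (rotated 40° about Z; rotation is an isometry so areas/perimeters/island counts are preserved). The outline is a single polygon with 14 vertices. Extrusion per mm of travel: 0.6 × 0.32 / (π × 0.875²) = 0.079824. Accumulating E over each segment gives final E = 2.9388.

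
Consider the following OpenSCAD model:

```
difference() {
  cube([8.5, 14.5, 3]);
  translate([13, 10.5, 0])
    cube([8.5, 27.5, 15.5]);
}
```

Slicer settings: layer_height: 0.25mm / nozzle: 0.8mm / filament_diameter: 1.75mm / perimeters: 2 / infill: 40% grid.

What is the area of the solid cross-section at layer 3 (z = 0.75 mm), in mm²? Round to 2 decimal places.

At z = 0.75 mm: the cube (footprint 8.5×14.5) is included at this height (area 123.25 mm²); the cube at (13, 10.5) (footprint 8.5×27.5) is included at this height (area 233.75 mm²); After the difference (first − rest): starting from the 8.5×14.5 cube (123.25 mm²), the 8.5×27.5 cube at (13, 10.5) misses the remaining region (no effect) — area = 123.25 mm². Overall, the cross-section is a single solid region. Net area = 123.25 mm².

123.25 mm²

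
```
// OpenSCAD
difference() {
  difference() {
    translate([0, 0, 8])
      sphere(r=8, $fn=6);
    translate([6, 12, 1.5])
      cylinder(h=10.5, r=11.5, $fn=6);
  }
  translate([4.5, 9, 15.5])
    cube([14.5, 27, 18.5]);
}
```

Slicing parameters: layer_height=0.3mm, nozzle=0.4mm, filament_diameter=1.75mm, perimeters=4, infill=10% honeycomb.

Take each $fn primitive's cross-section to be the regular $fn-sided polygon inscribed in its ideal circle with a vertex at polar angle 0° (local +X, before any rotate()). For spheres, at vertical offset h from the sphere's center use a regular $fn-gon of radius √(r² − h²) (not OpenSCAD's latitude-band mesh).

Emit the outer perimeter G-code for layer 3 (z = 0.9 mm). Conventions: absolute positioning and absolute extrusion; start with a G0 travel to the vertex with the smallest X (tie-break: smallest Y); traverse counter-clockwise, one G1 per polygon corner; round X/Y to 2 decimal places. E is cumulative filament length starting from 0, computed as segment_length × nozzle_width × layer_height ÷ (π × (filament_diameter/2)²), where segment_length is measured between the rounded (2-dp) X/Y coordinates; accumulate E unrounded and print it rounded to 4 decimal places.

At z = 0.9 mm: the r=8 sphere contributes a regular 6-gon of circumradius √(8²−7.1²) = 3.686; the cylinder at (6, 12) does not reach this height (z outside [1.5, 12]); Subtracting the remaining from the first: none of the subtracted shapes is present at this height, so the r=8 sphere is unchanged — 1 connected region; the cube at (4.5, 9) does not reach this height (z outside [15.5, 34]); After the difference (first − rest): none of the subtracted shapes is present at this height, so the result so far is unchanged — 1 connected region. The outline is a single polygon with 6 vertices. Extrusion per mm of travel: 0.4 × 0.3 / (π × 0.875²) = 0.049890. Accumulating E over each segment gives final E = 1.1031.

G0 X-3.69 Y0.00 Z0.90
G1 X-1.84 Y-3.19 E0.1840
G1 X1.84 Y-3.19 E0.3676
G1 X3.69 Y0.00 E0.5515
G1 X1.84 Y3.19 E0.7355
G1 X-1.84 Y3.19 E0.9191
G1 X-3.69 Y0.00 E1.1031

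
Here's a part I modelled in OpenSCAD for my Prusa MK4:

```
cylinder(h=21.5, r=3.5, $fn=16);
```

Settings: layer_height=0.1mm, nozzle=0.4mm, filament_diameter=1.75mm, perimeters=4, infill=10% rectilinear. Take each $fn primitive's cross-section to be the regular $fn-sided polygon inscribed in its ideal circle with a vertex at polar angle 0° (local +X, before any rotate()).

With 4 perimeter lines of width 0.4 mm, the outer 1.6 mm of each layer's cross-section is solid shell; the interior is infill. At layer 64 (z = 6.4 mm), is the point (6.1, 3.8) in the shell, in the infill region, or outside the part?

At z = 6.4 mm: the r=3.5 cylinder gives a regular 16-gon of circumradius 3.5 (constant along its height). Overall, the cross-section is a single solid region. The nearest boundary edge runs (3.23, 1.34)→(2.47, 2.47); distance from the point to it = 3.75 mm. The point is not inside any of the regions above, so it lies outside the cross-section (3.75 mm from the nearest boundary).

outside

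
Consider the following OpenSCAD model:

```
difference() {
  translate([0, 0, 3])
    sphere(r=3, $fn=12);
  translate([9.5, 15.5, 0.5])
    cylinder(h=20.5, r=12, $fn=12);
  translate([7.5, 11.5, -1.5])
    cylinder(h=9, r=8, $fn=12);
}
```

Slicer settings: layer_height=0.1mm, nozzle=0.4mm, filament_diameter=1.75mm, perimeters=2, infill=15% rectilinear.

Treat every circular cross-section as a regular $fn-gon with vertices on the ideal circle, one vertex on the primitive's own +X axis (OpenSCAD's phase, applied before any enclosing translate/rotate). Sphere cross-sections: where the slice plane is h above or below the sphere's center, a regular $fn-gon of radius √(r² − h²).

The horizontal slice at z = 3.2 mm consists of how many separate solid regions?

1

At z = 3.2 mm: the sphere: section is a regular 12-gon, circumradius = √(r²−h²) = √(3²−0.2²) = 2.993; the r=12 cylinder at (9.5, 15.5) gives a regular 12-gon of circumradius 12 (constant along its height); the cylinder at (7.5, 11.5): section is a regular 12-gon, circumradius r=8; After the difference (first − rest): starting from the r=3 sphere, the r=12 cylinder at (9.5, 15.5) misses the remaining region (no effect); the r=8 cylinder at (7.5, 11.5) misses the remaining region (no effect) — 1 connected region. The result has 1 disconnected region.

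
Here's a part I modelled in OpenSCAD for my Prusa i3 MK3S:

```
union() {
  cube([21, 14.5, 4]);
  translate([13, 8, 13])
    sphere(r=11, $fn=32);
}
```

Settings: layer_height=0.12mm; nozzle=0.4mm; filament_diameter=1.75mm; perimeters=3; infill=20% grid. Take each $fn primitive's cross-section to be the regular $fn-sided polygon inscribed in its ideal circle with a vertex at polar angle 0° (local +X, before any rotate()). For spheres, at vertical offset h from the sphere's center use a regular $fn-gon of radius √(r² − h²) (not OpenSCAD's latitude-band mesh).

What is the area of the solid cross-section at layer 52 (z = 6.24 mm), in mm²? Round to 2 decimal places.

235.05 mm²

At z = 6.24 mm: the cube is absent (z outside [0, 4]); the r=11 sphere at (13, 8) contributes a regular 32-gon of circumradius √(11²−6.76²) = 8.678 (area = (32/2)·8.678²·sin(360°/32) = 235.05 mm²); Merging all regions: only the r=11 sphere at (13, 8) is present, so the union is just that shape — area = 235.05 mm². Overall, the cross-section is a single solid region. Net area = 235.05 mm².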